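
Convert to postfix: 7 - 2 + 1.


Left to right (same or higher precedence on left)
Postfix: 7 2 - 1 +


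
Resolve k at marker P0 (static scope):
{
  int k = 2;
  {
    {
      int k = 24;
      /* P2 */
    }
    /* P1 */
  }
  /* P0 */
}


k declared in the same block as P0
k = 2


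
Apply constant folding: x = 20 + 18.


20 + 18 = 38 at compile time
Optimized: x = 38


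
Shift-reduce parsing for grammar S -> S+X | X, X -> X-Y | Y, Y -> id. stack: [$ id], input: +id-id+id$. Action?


'id' on top is the handle for Y -> id
Action: reduce (Y -> id)


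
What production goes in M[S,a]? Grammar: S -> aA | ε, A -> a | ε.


For [S, a]: 'a' ∈ FIRST(aA)
Entry: S -> aA


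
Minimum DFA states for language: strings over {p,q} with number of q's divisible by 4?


Track (count of q) mod 4: states 0..3, accept at 0
Minimal DFA: 4 states


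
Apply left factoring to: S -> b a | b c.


Common prefix: 'b'
Factored: S -> b S', S' -> a | c


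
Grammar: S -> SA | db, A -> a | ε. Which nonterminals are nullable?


A nonterminal is nullable iff some alternative derives ε (directly, or every symbol in it is nullable)
Nullable: {A}


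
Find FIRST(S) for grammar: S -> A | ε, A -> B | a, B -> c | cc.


Per alternative of S: FIRST(A) = {a, c}; FIRST(ε) = {ε}
FIRST(S) = {a, c, ε}


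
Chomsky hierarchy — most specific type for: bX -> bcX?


LHS has context (more than one symbol) and |LHS| ≤ |RHS|
Classification: Type 1 (Context-Sensitive)


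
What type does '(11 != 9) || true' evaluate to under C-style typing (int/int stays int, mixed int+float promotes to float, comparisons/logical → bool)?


Operand types: bool || bool
Rule: logical operators take bool operands and yield bool
Result type: bool


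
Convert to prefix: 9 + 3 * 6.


'*' binds tighter: tree is (+ 9 (* 3 6))
Prefix: + 9 * 3 6


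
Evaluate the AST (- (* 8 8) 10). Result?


Evaluate inner: (* 8 8) = 64
Evaluate root: (- 64 10) = 54
Result: 54


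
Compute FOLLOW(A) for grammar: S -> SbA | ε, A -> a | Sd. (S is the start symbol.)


$ ∈ FOLLOW(S). For each A -> αBβ: add FIRST(β)\{ε} to FOLLOW(B); if β nullable, add FOLLOW(A).
FOLLOW(A) = {$, b, d}


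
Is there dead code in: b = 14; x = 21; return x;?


b is assigned but never read
Dead: 'b = 14'


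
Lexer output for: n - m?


Scan left to right, longest-match per lexeme
Tokens: ID(n), OP(-), ID(m)


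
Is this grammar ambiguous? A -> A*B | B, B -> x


precedence layered via separate nonterminal B: deterministic
Unambiguous


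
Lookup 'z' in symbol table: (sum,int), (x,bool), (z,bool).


Lookup 'z' → type bool


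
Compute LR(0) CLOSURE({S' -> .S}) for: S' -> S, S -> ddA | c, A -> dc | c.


Start: S' -> .S
For each item with dot before a nonterminal B, add B -> .γ for every B-production
Closure: [S' -> .S, S -> .ddA, S -> .c]


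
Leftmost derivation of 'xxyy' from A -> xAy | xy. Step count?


Derivation: A => xAy => xxyy
Steps: 2


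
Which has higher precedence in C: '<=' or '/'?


'/' is multiplicative (level 10); '<=' is relational (level 7)
Higher level binds tighter
'/' has higher precedence than '<='


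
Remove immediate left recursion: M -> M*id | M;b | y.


Left-recursive alternatives: M*id, M;b; non-recursive: y
Introduce M': M -> yM', M' -> *idM' | ;bM' | ε


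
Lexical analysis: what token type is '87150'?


Pattern: digits only
Type: INTEGER_LITERAL


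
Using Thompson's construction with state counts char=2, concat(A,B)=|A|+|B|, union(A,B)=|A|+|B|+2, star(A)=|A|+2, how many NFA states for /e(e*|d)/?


Syntax tree has 3 char leaf(s), 1 union(s), 1 star(s)
chars contribute 3×2 = 6; each union adds +2; each star adds +2
Total: 6 + 2 + 2 = 10 states


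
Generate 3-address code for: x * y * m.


Break into single-operator statements:
t1 = x * y
t2 = t1 * m


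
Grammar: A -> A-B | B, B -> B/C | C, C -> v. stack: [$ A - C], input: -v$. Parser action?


'C' (not preceded by B/) is the handle for B -> C
Action: reduce (B -> C)


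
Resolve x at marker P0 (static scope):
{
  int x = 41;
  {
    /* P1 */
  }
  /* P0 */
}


x declared in the same block as P0
x = 41


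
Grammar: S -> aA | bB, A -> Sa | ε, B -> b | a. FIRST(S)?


Per alternative of S: FIRST(aA) = {a}; FIRST(bB) = {b}
FIRST(S) = {a, b}


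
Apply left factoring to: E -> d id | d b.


Common prefix: 'd'
Factored: E -> d E', E' -> id | b


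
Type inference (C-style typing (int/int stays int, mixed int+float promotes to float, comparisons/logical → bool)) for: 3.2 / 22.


Operand types: float / int
Rule: mixed int/float promotes to float; int/int stays int
Result type: float


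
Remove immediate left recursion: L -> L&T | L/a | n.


Left-recursive alternatives: L&T, L/a; non-recursive: n
Introduce L': L -> nL', L' -> &TL' | /aL' | ε


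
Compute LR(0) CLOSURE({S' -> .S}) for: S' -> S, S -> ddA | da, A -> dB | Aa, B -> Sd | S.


Start: S' -> .S
For each item with dot before a nonterminal B, add B -> .γ for every B-production
Closure: [S' -> .S, S -> .ddA, S -> .da]


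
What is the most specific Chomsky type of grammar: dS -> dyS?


LHS has context (more than one symbol) and |LHS| ≤ |RHS|
Classification: Type 1 (Context-Sensitive)


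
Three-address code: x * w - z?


Break into single-operator statements:
t1 = x * w
t2 = t1 - z


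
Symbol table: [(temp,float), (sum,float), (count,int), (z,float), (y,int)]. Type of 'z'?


Lookup 'z' → type float


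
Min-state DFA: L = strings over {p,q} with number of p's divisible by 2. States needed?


Track (count of p) mod 2: states 0..1, accept at 0
Minimal DFA: 2 states


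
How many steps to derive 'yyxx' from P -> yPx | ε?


Derivation: P => yPx => yyPxx => yyxx
Steps: 3


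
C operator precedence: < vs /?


'/' is multiplicative (level 10); '<' is relational (level 7)
Higher level binds tighter
'/' has higher precedence than '<'


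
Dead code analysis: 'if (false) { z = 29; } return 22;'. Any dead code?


condition is constant false, so the whole block is unreachable
Dead: 'if (false) { z = 29; }'


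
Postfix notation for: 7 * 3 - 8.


Left to right (same or higher precedence on left)
Postfix: 7 3 * 8 -


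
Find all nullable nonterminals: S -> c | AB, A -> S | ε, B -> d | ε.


A nonterminal is nullable iff some alternative derives ε (directly, or every symbol in it is nullable)
Nullable: {A, B, S}


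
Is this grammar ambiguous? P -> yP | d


right-linear, alternatives start with distinct terminals 'y' vs 'd': unique leftmost derivation
Unambiguous


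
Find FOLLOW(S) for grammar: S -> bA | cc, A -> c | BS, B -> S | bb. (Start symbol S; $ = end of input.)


$ ∈ FOLLOW(S). For each A -> αBβ: add FIRST(β)\{ε} to FOLLOW(B); if β nullable, add FOLLOW(A).
FOLLOW(S) = {$, b, c}


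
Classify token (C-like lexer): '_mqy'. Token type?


Pattern: letter/underscore followed by alphanumerics, not a keyword
Type: IDENTIFIER


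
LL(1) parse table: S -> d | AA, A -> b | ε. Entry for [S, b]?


For [S, b]: 'b' ∈ FIRST(AA)
Entry: S -> AA


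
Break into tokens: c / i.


Scan left to right, longest-match per lexeme
Tokens: ID(c), OP(/), ID(i)


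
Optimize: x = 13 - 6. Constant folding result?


13 - 6 = 7 at compile time
Optimized: x = 7


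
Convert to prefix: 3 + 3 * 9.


'*' binds tighter: tree is (+ 3 (* 3 9))
Prefix: + 3 * 3 9


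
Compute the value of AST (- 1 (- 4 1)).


Evaluate inner: (- 4 1) = 3
Evaluate root: (- 1 3) = -2
Result: -2


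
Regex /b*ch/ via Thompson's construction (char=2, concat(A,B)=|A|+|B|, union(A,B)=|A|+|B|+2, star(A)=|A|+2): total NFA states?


Syntax tree has 3 char leaf(s), 0 union(s), 1 star(s)
chars contribute 3×2 = 6; each union adds +2; each star adds +2
Total: 6 + 0 + 2 = 8 states


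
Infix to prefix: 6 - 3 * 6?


'*' binds tighter: tree is (- 6 (* 3 6))
Prefix: - 6 * 3 6


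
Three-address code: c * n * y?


Break into single-operator statements:
t1 = c * n
t2 = t1 * y


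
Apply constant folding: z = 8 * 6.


8 * 6 = 48 at compile time
Optimized: z = 48


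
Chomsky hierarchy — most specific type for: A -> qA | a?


Right-linear: every RHS is a terminal or a terminal followed by one nonterminal
Classification: Type 3 (Regular)


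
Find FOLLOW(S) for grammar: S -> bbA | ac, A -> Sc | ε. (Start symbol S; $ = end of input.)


$ ∈ FOLLOW(S). For each A -> αBβ: add FIRST(β)\{ε} to FOLLOW(B); if β nullable, add FOLLOW(A).
FOLLOW(S) = {$, c}


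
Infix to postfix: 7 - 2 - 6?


Left to right (same or higher precedence on left)
Postfix: 7 2 - 6 -


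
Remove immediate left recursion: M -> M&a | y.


Left-recursive alternatives: M&a; non-recursive: y
Introduce M': M -> yM', M' -> &aM' | ε


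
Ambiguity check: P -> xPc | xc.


balanced x^n…c^n: each string has a unique parse
Unambiguous


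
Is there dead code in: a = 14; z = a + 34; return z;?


a is read by z's definition; z is returned
No dead code


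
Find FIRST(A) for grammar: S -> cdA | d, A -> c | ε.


Per alternative of A: FIRST(c) = {c}; FIRST(ε) = {ε}
FIRST(A) = {c, ε}


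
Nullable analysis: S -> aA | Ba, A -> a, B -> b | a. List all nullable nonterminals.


A nonterminal is nullable iff some alternative derives ε (directly, or every symbol in it is nullable)
Nullable: {}


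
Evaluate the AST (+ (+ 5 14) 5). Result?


Evaluate inner: (+ 5 14) = 19
Evaluate root: (+ 19 5) = 24
Result: 24


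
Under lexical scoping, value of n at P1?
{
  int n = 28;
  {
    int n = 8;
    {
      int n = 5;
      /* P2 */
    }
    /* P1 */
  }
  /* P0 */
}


n declared in the same block as P1
n = 8


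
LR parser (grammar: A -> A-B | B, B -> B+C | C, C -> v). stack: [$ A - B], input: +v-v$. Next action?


'+' can extend B; shift to build B -> B+C
Action: shift


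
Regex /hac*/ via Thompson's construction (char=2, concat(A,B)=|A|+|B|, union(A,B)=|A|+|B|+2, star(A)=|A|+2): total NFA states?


Syntax tree has 3 char leaf(s), 0 union(s), 1 star(s)
chars contribute 3×2 = 6; each union adds +2; each star adds +2
Total: 6 + 0 + 2 = 8 states


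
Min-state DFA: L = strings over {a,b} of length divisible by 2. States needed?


Track length mod 2: states 0..1, accept at 0
Minimal DFA: 2 states


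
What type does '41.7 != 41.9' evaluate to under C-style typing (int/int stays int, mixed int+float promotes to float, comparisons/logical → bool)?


Operand types: float != float
Rule: comparison yields bool
Result type: bool


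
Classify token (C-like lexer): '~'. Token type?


Pattern: operator symbol
Type: OPERATOR


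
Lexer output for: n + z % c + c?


Scan left to right, longest-match per lexeme
Tokens: ID(n), OP(+), ID(z), OP(%), ID(c), OP(+), ID(c)


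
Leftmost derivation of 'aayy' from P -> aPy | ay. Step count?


Derivation: P => aPy => aayy
Steps: 2


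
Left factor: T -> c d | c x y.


Common prefix: 'c'
Factored: T -> c T', T' -> d | x y


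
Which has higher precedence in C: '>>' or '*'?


'*' is multiplicative (level 10); '>>' is shift (level 8)
Higher level binds tighter
'*' has higher precedence than '>>'


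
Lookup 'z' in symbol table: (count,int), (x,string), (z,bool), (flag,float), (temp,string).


Lookup 'z' → type bool


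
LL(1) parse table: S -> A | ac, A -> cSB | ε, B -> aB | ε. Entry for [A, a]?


For [A, a]: ε is nullable and 'a' ∈ FOLLOW(A)
Entry: A -> ε


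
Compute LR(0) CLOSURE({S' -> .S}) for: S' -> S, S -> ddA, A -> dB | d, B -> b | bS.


Start: S' -> .S
For each item with dot before a nonterminal B, add B -> .γ for every B-production
Closure: [S' -> .S, S -> .ddA]


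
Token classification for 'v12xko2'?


Pattern: letter/underscore followed by alphanumerics, not a keyword
Type: IDENTIFIER


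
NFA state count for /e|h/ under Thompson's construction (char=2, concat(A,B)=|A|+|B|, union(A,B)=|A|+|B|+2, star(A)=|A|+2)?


Syntax tree has 2 char leaf(s), 1 union(s), 0 star(s)
chars contribute 2×2 = 4; each union adds +2; each star adds +2
Total: 4 + 2 + 0 = 6 states


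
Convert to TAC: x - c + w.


Break into single-operator statements:
t1 = x - c
t2 = t1 + w


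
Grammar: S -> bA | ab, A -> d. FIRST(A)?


Per alternative of A: FIRST(d) = {d}
FIRST(A) = {d}


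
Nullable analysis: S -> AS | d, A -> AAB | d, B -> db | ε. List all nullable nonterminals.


A nonterminal is nullable iff some alternative derives ε (directly, or every symbol in it is nullable)
Nullable: {B}


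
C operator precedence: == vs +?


'+' is additive (level 9); '==' is equality (level 6)
Higher level binds tighter
'+' has higher precedence than '=='


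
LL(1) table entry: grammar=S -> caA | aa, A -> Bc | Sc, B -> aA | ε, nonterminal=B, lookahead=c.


For [B, c]: ε is nullable and 'c' ∈ FOLLOW(B)
Entry: B -> ε


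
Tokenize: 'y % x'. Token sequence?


Scan left to right, longest-match per lexeme
Tokens: ID(y), OP(%), ID(x)


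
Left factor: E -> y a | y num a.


Common prefix: 'y'
Factored: E -> y E', E' -> a | num a


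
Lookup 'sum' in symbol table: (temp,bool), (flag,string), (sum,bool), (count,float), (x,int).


Lookup 'sum' → type bool


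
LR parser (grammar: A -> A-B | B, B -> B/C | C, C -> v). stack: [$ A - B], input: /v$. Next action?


'/' can extend B; shift to build B -> B/C
Action: shift


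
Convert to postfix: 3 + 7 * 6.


* has higher precedence, evaluate 7*6 first
Postfix: 3 7 6 * +


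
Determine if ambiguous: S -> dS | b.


right-linear, alternatives start with distinct terminals 'd' vs 'b': unique leftmost derivation
Unambiguous


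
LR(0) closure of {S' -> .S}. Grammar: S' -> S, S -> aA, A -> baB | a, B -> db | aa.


Start: S' -> .S
For each item with dot before a nonterminal B, add B -> .γ for every B-production
Closure: [S' -> .S, S -> .aA]


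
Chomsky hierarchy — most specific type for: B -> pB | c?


Right-linear: every RHS is a terminal or a terminal followed by one nonterminal
Classification: Type 3 (Regular)


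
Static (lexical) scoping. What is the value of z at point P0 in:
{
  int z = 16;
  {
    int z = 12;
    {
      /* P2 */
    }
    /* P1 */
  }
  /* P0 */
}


z declared in the same block as P0
z = 16


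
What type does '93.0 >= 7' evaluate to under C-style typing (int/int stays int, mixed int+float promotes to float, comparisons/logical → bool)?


Operand types: float >= int
Rule: comparison yields bool
Result type: bool


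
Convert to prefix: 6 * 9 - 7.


left-to-right (same/higher precedence on left): tree is (- (* 6 9) 7)
Prefix: - * 6 9 7


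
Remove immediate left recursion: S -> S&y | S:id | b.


Left-recursive alternatives: S&y, S:id; non-recursive: b
Introduce S': S -> bS', S' -> &yS' | :idS' | ε


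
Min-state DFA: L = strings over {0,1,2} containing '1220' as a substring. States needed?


KMP-style automaton: 4 progress states + 1 absorbing accept = 5
Minimal DFA: 5 states


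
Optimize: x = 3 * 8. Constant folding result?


3 * 8 = 24 at compile time
Optimized: x = 24


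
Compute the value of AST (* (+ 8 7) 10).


Evaluate inner: (+ 8 7) = 15
Evaluate root: (* 15 10) = 150
Result: 150


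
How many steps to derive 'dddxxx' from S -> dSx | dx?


Derivation: S => dSx => ddSxx => dddxxx
Steps: 3


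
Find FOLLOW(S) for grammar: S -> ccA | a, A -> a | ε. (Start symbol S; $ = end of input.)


$ ∈ FOLLOW(S). For each A -> αBβ: add FIRST(β)\{ε} to FOLLOW(B); if β nullable, add FOLLOW(A).
FOLLOW(S) = {$}


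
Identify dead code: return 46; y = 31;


statement follows a return and is unreachable
Dead: 'y = 31'


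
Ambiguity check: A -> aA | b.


right-linear, alternatives start with distinct terminals 'a' vs 'b': unique leftmost derivation
Unambiguous


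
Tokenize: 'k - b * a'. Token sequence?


Scan left to right, longest-match per lexeme
Tokens: ID(k), OP(-), ID(b), OP(*), ID(a)


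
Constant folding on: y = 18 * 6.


18 * 6 = 108 at compile time
Optimized: y = 108


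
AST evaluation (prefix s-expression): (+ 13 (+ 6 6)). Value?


Evaluate inner: (+ 6 6) = 12
Evaluate root: (+ 13 12) = 25
Result: 25


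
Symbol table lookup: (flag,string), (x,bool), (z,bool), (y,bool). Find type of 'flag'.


Lookup 'flag' → type string


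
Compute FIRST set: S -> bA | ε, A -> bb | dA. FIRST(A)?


Per alternative of A: FIRST(bb) = {b}; FIRST(dA) = {d}
FIRST(A) = {b, d}


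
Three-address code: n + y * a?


Break into single-operator statements:
t1 = y * a
t2 = n + t1


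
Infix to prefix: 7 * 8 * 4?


left-to-right (same/higher precedence on left): tree is (* (* 7 8) 4)
Prefix: * * 7 8 4


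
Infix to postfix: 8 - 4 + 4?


Left to right (same or higher precedence on left)
Postfix: 8 4 - 4 +


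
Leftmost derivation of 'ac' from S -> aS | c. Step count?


Derivation: S => aS => ac
Steps: 2


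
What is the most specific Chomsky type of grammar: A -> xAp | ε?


Single nonterminal LHS, but x^n p^n is not regular
Classification: Type 2 (Context-Free)


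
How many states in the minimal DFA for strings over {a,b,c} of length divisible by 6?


Track length mod 6: states 0..5, accept at 0
Minimal DFA: 6 states


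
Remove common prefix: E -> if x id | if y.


Common prefix: 'if'
Factored: E -> if E', E' -> x id | y


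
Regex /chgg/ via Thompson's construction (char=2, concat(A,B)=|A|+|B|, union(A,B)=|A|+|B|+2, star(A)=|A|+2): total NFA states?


Syntax tree has 4 char leaf(s), 0 union(s), 0 star(s)
chars contribute 4×2 = 8; each union adds +2; each star adds +2
Total: 8 + 0 + 0 = 8 states


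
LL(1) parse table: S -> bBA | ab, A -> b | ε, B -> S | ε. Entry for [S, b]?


For [S, b]: 'b' ∈ FIRST(bBA)
Entry: S -> bBA


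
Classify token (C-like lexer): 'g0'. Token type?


Pattern: letter/underscore followed by alphanumerics, not a keyword
Type: IDENTIFIER


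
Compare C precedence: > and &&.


'>' is relational (level 7); '&&' is logical AND (level 2)
Higher level binds tighter
'>' has higher precedence than '&&'


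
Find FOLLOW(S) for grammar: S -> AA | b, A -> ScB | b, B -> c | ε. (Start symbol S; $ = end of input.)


$ ∈ FOLLOW(S). For each A -> αBβ: add FIRST(β)\{ε} to FOLLOW(B); if β nullable, add FOLLOW(A).
FOLLOW(S) = {$, c}


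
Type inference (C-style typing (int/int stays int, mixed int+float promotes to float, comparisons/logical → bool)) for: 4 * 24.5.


Operand types: int * float
Rule: mixed int/float promotes to float; int/int stays int
Result type: float


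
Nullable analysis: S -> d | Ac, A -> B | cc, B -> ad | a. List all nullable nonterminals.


A nonterminal is nullable iff some alternative derives ε (directly, or every symbol in it is nullable)
Nullable: {}


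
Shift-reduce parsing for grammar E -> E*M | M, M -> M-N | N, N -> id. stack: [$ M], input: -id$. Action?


shift '-' to continue M -> M-N
Action: shift


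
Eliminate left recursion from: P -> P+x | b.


Left-recursive alternatives: P+x; non-recursive: b
Introduce P': P -> bP', P' -> +xP' | ε


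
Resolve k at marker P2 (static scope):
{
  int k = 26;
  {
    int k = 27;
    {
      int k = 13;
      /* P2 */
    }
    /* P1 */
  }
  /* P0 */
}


k declared in the same block as P2
k = 13


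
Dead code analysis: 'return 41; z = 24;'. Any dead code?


statement follows a return and is unreachable
Dead: 'z = 24'


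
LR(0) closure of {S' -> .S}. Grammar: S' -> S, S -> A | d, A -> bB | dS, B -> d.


Start: S' -> .S
For each item with dot before a nonterminal B, add B -> .γ for every B-production
Closure: [S' -> .S, S -> .A, S -> .d, A -> .bB, A -> .dS]


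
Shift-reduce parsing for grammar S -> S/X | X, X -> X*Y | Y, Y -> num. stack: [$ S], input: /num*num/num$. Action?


shift '/' to continue S -> S/X
Action: shift


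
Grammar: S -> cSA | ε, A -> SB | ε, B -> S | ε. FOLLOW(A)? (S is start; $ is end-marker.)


$ ∈ FOLLOW(S). For each A -> αBβ: add FIRST(β)\{ε} to FOLLOW(B); if β nullable, add FOLLOW(A).
FOLLOW(A) = {$, c}


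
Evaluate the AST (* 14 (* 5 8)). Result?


Evaluate inner: (* 5 8) = 40
Evaluate root: (* 14 40) = 560
Result: 560


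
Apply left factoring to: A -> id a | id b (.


Common prefix: 'id'
Factored: A -> id A', A' -> a | b (


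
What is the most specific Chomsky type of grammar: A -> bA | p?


Right-linear: every RHS is a terminal or a terminal followed by one nonterminal
Classification: Type 3 (Regular)


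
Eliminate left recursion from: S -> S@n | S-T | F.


Left-recursive alternatives: S@n, S-T; non-recursive: F
Introduce S': S -> FS', S' -> @nS' | -TS' | ε


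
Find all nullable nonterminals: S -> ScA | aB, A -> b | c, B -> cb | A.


A nonterminal is nullable iff some alternative derives ε (directly, or every symbol in it is nullable)
Nullable: {}


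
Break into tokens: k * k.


Scan left to right, longest-match per lexeme
Tokens: ID(k), OP(*), ID(k)


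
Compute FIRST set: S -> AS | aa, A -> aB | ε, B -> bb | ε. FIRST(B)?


Per alternative of B: FIRST(bb) = {b}; FIRST(ε) = {ε}
FIRST(B) = {b, ε}


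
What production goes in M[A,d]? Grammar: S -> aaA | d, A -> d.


For [A, d]: 'd' ∈ FIRST(d)
Entry: A -> d


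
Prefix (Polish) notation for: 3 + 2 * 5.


'*' binds tighter: tree is (+ 3 (* 2 5))
Prefix: + 3 * 2 5


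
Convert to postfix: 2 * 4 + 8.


Left to right (same or higher precedence on left)
Postfix: 2 4 * 8 +


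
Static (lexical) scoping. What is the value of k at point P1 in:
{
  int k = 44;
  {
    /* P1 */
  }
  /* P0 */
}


P1's block does not declare k; resolves to the enclosing declaration at depth 0
k = 44


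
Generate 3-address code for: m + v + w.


Break into single-operator statements:
t1 = m + v
t2 = t1 + w


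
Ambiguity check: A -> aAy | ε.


balanced a^n…y^n: each string has a unique parse
Unambiguous


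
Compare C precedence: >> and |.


'>>' is shift (level 8); '|' is bitwise OR (level 3)
Higher level binds tighter
'>>' has higher precedence than '|'


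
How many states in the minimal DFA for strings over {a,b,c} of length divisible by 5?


Track length mod 5: states 0..4, accept at 0
Minimal DFA: 5 states


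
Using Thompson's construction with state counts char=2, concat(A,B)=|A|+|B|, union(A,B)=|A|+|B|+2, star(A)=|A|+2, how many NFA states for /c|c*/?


Syntax tree has 2 char leaf(s), 1 union(s), 1 star(s)
chars contribute 2×2 = 4; each union adds +2; each star adds +2
Total: 4 + 2 + 2 = 8 states


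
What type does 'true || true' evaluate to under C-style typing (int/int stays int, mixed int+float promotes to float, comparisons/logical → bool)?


Operand types: bool || bool
Rule: logical operators take bool operands and yield bool
Result type: bool


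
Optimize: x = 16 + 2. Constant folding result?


16 + 2 = 18 at compile time
Optimized: x = 18


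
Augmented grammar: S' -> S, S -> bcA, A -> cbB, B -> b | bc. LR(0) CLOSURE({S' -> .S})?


Start: S' -> .S
For each item with dot before a nonterminal B, add B -> .γ for every B-production
Closure: [S' -> .S, S -> .bcA]


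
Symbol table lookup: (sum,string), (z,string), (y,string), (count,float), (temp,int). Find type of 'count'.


Lookup 'count' → type float


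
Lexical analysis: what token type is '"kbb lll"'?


Pattern: double-quoted sequence
Type: STRING_LITERAL


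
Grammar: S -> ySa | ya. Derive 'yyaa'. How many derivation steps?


Derivation: S => ySa => yyaa
Steps: 2


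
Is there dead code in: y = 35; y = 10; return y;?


first assignment to y is overwritten before any read
Dead: 'y = 35'


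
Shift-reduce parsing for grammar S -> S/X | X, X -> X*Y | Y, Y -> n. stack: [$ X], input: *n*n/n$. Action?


shift '*' to continue X -> X*Y
Action: shift


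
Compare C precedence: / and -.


'/' is multiplicative (level 10); '-' is additive (level 9)
Higher level binds tighter
'/' has higher precedence than '-'


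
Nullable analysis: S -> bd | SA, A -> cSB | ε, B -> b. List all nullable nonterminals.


A nonterminal is nullable iff some alternative derives ε (directly, or every symbol in it is nullable)
Nullable: {A}


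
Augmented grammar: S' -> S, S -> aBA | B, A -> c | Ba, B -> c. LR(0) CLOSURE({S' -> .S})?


Start: S' -> .S
For each item with dot before a nonterminal B, add B -> .γ for every B-production
Closure: [S' -> .S, S -> .aBA, S -> .B, B -> .c]


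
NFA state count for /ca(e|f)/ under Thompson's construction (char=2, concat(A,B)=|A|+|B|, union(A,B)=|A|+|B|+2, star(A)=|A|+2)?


Syntax tree has 4 char leaf(s), 1 union(s), 0 star(s)
chars contribute 4×2 = 8; each union adds +2; each star adds +2
Total: 8 + 2 + 0 = 10 states


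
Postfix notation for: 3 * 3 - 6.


Left to right (same or higher precedence on left)
Postfix: 3 3 * 6 -


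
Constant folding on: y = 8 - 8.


8 - 8 = 0 at compile time
Optimized: y = 0


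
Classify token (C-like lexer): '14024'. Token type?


Pattern: digits only
Type: INTEGER_LITERAL


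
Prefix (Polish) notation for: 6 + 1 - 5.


left-to-right (same/higher precedence on left): tree is (- (+ 6 1) 5)
Prefix: - + 6 1 5


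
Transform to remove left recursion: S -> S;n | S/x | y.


Left-recursive alternatives: S;n, S/x; non-recursive: y
Introduce S': S -> yS', S' -> ;nS' | /xS' | ε


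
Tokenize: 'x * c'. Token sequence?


Scan left to right, longest-match per lexeme
Tokens: ID(x), OP(*), ID(c)


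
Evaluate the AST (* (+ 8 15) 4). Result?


Evaluate inner: (+ 8 15) = 23
Evaluate root: (* 23 4) = 92
Result: 92


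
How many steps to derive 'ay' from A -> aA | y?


Derivation: A => aA => ay
Steps: 2


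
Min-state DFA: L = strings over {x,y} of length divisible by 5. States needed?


Track length mod 5: states 0..4, accept at 0
Minimal DFA: 5 states


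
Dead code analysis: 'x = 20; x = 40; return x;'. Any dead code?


first assignment to x is overwritten before any read
Dead: 'x = 20'


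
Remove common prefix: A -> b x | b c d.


Common prefix: 'b'
Factored: A -> b A', A' -> x | c d


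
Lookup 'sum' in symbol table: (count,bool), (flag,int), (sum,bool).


Lookup 'sum' → type bool


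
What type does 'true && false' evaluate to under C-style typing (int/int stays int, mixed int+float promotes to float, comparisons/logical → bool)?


Operand types: bool && bool
Rule: logical operators take bool operands and yield bool
Result type: bool


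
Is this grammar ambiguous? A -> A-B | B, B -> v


precedence layered via separate nonterminal B: deterministic
Unambiguous


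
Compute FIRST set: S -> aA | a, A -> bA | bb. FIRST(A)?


Per alternative of A: FIRST(bA) = {b}; FIRST(bb) = {b}
FIRST(A) = {b}


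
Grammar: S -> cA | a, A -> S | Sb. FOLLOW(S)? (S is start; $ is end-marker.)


$ ∈ FOLLOW(S). For each A -> αBβ: add FIRST(β)\{ε} to FOLLOW(B); if β nullable, add FOLLOW(A).
FOLLOW(S) = {$, b}


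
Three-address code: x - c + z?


Break into single-operator statements:
t1 = x - c
t2 = t1 + z


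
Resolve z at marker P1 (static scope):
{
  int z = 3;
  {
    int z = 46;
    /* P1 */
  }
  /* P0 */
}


z declared in the same block as P1
z = 46


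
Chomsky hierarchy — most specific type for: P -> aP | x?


Right-linear: every RHS is a terminal or a terminal followed by one nonterminal
Classification: Type 3 (Regular)


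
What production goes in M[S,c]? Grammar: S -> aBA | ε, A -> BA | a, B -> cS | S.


For [S, c]: ε is nullable and 'c' ∈ FOLLOW(S)
Entry: S -> ε


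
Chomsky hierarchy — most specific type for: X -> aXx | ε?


Single nonterminal LHS, but a^n x^n is not regular
Classification: Type 2 (Context-Free)


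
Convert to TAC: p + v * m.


Break into single-operator statements:
t1 = v * m
t2 = p + t1


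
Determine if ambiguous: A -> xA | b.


right-linear, alternatives start with distinct terminals 'x' vs 'b': unique leftmost derivation
Unambiguous


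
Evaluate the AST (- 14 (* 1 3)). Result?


Evaluate inner: (* 1 3) = 3
Evaluate root: (- 14 3) = 11
Result: 11


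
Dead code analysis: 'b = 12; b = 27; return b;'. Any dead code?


first assignment to b is overwritten before any read
Dead: 'b = 12'


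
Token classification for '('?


Pattern: delimiter/punctuation
Type: PUNCTUATION


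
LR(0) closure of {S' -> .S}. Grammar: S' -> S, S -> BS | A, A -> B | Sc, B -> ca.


Start: S' -> .S
For each item with dot before a nonterminal B, add B -> .γ for every B-production
Closure: [S' -> .S, S -> .BS, S -> .A, B -> .ca, A -> .B, A -> .Sc]


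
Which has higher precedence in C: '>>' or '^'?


'>>' is shift (level 8); '^' is bitwise XOR (level 4)
Higher level binds tighter
'>>' has higher precedence than '^'


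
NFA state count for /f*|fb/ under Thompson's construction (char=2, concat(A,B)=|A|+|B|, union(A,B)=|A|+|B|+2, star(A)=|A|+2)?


Syntax tree has 3 char leaf(s), 1 union(s), 1 star(s)
chars contribute 3×2 = 6; each union adds +2; each star adds +2
Total: 6 + 2 + 2 = 10 states


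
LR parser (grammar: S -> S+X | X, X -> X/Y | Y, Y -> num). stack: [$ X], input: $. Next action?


lookahead ∉ {/} so X won't extend; reduce S -> X
Action: reduce (S -> X)


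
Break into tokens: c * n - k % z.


Scan left to right, longest-match per lexeme
Tokens: ID(c), OP(*), ID(n), OP(-), ID(k), OP(%), ID(z)


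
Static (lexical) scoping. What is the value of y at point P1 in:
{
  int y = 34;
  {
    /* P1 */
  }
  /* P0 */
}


P1's block does not declare y; resolves to the enclosing declaration at depth 0
y = 34


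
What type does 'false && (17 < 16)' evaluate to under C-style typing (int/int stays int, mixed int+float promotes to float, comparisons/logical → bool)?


Operand types: bool && bool
Rule: logical operators take bool operands and yield bool
Result type: bool


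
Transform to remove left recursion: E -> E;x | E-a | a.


Left-recursive alternatives: E;x, E-a; non-recursive: a
Introduce E': E -> aE', E' -> ;xE' | -aE' | ε


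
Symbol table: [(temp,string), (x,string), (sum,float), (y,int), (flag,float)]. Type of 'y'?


Lookup 'y' → type int


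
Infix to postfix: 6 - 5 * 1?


* has higher precedence, evaluate 5*1 first
Postfix: 6 5 1 * -


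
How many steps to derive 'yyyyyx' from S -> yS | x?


Derivation: S => yS => yyS => yyyS => yyyyS => yyyyyS => yyyyyx
Steps: 6


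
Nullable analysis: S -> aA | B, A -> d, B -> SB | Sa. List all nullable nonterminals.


A nonterminal is nullable iff some alternative derives ε (directly, or every symbol in it is nullable)
Nullable: {}


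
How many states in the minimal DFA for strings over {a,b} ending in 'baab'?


Track the longest suffix of input matching a prefix of 'baab': 5 classes (prefixes of length 0..4)
Minimal DFA: 5 states


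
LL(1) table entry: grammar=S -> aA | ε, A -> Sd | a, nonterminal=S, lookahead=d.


For [S, d]: ε is nullable and 'd' ∈ FOLLOW(S)
Entry: S -> ε


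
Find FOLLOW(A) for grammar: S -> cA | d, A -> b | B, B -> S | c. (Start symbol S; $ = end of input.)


$ ∈ FOLLOW(S). For each A -> αBβ: add FIRST(β)\{ε} to FOLLOW(B); if β nullable, add FOLLOW(A).
FOLLOW(A) = {$}


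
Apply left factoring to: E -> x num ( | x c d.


Common prefix: 'x'
Factored: E -> x E', E' -> num ( | c d


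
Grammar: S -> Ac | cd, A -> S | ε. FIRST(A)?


Per alternative of A: FIRST(S) = {c}; FIRST(ε) = {ε}
FIRST(A) = {c, ε}


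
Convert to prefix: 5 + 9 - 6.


left-to-right (same/higher precedence on left): tree is (- (+ 5 9) 6)
Prefix: - + 5 9 6


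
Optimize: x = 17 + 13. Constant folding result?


17 + 13 = 30 at compile time
Optimized: x = 30


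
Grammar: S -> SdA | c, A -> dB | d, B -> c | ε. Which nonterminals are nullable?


A nonterminal is nullable iff some alternative derives ε (directly, or every symbol in it is nullable)
Nullable: {B}


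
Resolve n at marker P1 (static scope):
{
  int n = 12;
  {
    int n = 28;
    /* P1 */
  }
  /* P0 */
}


n declared in the same block as P1
n = 28


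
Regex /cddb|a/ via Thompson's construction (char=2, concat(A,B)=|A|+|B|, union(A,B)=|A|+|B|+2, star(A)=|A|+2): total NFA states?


Syntax tree has 5 char leaf(s), 1 union(s), 0 star(s)
chars contribute 5×2 = 10; each union adds +2; each star adds +2
Total: 10 + 2 + 0 = 12 states


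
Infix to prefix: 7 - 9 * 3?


'*' binds tighter: tree is (- 7 (* 9 3))
Prefix: - 7 * 9 3


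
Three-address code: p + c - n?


Break into single-operator statements:
t1 = p + c
t2 = t1 - n


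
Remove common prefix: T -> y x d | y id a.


Common prefix: 'y'
Factored: T -> y T', T' -> x d | id a


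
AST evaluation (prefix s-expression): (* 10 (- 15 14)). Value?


Evaluate inner: (- 15 14) = 1
Evaluate root: (* 10 1) = 10
Result: 10


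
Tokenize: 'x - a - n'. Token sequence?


Scan left to right, longest-match per lexeme
Tokens: ID(x), OP(-), ID(a), OP(-), ID(n)


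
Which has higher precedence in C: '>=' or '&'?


'>=' is relational (level 7); '&' is bitwise AND (level 5)
Higher level binds tighter
'>=' has higher precedence than '&'


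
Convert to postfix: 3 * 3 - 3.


Left to right (same or higher precedence on left)
Postfix: 3 3 * 3 -


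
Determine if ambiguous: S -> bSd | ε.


balanced b^n…d^n: each string has a unique parse
Unambiguous


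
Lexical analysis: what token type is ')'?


Pattern: delimiter/punctuation
Type: PUNCTUATION


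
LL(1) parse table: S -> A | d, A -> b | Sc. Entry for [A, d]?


For [A, d]: 'd' ∈ FIRST(Sc)
Entry: A -> Sc


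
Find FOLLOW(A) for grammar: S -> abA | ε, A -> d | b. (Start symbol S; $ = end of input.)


$ ∈ FOLLOW(S). For each A -> αBβ: add FIRST(β)\{ε} to FOLLOW(B); if β nullable, add FOLLOW(A).
FOLLOW(A) = {$}


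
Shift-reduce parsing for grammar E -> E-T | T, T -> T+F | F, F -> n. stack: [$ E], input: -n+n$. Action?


shift '-' to continue E -> E-T
Action: shift


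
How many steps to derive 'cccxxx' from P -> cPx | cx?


Derivation: P => cPx => ccPxx => cccxxx
Steps: 3


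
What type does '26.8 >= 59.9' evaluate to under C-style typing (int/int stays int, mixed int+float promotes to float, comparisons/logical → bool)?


Operand types: float >= float
Rule: comparison yields bool
Result type: bool


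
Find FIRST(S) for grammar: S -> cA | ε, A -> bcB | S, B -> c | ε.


Per alternative of S: FIRST(cA) = {c}; FIRST(ε) = {ε}
FIRST(S) = {c, ε}


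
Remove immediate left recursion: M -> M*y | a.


Left-recursive alternatives: M*y; non-recursive: a
Introduce M': M -> aM', M' -> *yM' | ε


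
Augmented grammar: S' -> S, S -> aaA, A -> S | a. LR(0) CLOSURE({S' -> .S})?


Start: S' -> .S
For each item with dot before a nonterminal B, add B -> .γ for every B-production
Closure: [S' -> .S, S -> .aaA]


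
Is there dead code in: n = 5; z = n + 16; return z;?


n is read by z's definition; z is returned
No dead code


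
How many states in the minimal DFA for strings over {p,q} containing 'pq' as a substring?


KMP-style automaton: 2 progress states + 1 absorbing accept = 3
Minimal DFA: 3 states


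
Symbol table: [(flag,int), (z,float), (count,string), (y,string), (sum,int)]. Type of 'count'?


Lookup 'count' → type string


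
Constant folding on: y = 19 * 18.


19 * 18 = 342 at compile time
Optimized: y = 342


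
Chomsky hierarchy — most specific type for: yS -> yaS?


LHS has context (more than one symbol) and |LHS| ≤ |RHS|
Classification: Type 1 (Context-Sensitive)


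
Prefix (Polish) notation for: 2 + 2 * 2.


'*' binds tighter: tree is (+ 2 (* 2 2))
Prefix: + 2 * 2 2


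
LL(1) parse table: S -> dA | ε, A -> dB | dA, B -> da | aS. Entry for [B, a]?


For [B, a]: 'a' ∈ FIRST(aS)
Entry: B -> aS


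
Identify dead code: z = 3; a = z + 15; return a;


z is read by a's definition; a is returned
No dead code


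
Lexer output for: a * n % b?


Scan left to right, longest-match per lexeme
Tokens: ID(a), OP(*), ID(n), OP(%), ID(b)


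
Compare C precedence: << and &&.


'<<' is shift (level 8); '&&' is logical AND (level 2)
Higher level binds tighter
'<<' has higher precedence than '&&'


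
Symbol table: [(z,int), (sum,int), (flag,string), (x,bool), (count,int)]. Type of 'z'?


Lookup 'z' → type int


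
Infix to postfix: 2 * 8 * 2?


Left to right (same or higher precedence on left)
Postfix: 2 8 * 2 *


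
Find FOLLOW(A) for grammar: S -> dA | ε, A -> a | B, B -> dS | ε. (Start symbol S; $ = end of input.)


$ ∈ FOLLOW(S). For each A -> αBβ: add FIRST(β)\{ε} to FOLLOW(B); if β nullable, add FOLLOW(A).
FOLLOW(A) = {$}


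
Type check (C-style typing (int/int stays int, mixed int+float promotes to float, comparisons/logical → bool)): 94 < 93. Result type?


Operand types: int < int
Rule: comparison yields bool
Result type: bool


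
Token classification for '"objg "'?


Pattern: double-quoted sequence
Type: STRING_LITERAL


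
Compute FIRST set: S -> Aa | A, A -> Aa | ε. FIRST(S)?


Per alternative of S: FIRST(Aa) = {a}; FIRST(A) = {a, ε}
FIRST(S) = {a, ε}


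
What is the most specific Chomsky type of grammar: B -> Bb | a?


Left-linear: every RHS is a terminal or one nonterminal followed by a terminal
Classification: Type 3 (Regular)


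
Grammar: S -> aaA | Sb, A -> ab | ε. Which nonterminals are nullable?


A nonterminal is nullable iff some alternative derives ε (directly, or every symbol in it is nullable)
Nullable: {A}


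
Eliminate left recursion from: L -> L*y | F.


Left-recursive alternatives: L*y; non-recursive: F
Introduce L': L -> FL', L' -> *yL' | ε


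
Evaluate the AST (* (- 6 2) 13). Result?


Evaluate inner: (- 6 2) = 4
Evaluate root: (* 4 13) = 52
Result: 52


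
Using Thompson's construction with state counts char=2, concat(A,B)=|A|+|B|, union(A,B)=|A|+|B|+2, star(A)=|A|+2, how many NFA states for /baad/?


Syntax tree has 4 char leaf(s), 0 union(s), 0 star(s)
chars contribute 4×2 = 8; each union adds +2; each star adds +2
Total: 8 + 0 + 0 = 8 states


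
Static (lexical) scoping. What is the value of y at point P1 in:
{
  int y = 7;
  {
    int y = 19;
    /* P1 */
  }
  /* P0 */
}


y declared in the same block as P1
y = 19


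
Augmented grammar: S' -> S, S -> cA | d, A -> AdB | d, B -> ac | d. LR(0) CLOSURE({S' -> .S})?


Start: S' -> .S
For each item with dot before a nonterminal B, add B -> .γ for every B-production
Closure: [S' -> .S, S -> .cA, S -> .d]


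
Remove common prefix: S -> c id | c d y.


Common prefix: 'c'
Factored: S -> c S', S' -> id | d y


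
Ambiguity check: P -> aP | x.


right-linear, alternatives start with distinct terminals 'a' vs 'x': unique leftmost derivation
Unambiguous


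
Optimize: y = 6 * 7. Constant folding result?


6 * 7 = 42 at compile time
Optimized: y = 42


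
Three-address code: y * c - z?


Break into single-operator statements:
t1 = y * c
t2 = t1 - z
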